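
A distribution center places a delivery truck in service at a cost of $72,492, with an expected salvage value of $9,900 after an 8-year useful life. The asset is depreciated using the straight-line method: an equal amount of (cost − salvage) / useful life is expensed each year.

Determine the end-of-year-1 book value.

$64,668

Depreciable base = $72,492 − $9,900 = $62,592.
Annual expense = $62,592 / 8 = $7,824.
End of year 1: book value $64,668.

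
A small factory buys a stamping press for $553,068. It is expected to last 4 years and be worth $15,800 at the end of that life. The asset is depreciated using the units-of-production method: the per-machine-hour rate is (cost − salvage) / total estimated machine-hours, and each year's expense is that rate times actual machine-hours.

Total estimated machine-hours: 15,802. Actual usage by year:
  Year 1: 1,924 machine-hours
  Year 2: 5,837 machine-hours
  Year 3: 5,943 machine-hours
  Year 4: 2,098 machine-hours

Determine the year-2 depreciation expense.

$198,458

Depreciable base = $553,068 − $15,800 = $537,268.
Rate = $537,268 / 15,802 machine-hours = $34 per machine-hour.
Year 1: 1,924 × $34 = $65,416. Book value $487,652.
Year 2: 5,837 × $34 = $198,458. Book value $289,194.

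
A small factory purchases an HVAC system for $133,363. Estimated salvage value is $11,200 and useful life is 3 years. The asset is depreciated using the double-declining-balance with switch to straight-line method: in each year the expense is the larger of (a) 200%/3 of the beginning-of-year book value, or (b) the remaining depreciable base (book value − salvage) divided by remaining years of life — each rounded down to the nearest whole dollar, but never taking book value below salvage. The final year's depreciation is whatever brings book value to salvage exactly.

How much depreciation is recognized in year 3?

Depreciable base = $133,363 − $11,200 = $122,163.
Year 1: DB = ⌊$133,363 × 200%/3⌋ = $88,908; SL = ⌊$122,163/3⌋ = $40,721 → take DB $88,908. Book value $44,455.
Year 2: DB = ⌊$44,455 × 200%/3⌋ = $29,636; SL = ⌊$33,255/2⌋ = $16,627 → take DB $29,636. Book value $14,819.
Year 3 (final): $14,819 − $11,200 = $3,619. Book value $11,200.

$3,619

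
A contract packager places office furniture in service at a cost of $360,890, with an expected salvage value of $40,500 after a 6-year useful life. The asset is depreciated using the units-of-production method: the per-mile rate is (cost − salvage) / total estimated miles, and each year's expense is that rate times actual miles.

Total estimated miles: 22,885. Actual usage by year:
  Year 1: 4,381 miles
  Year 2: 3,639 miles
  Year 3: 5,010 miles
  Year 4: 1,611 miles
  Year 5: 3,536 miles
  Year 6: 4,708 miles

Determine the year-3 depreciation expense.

Depreciable base = $360,890 − $40,500 = $320,390.
Rate = $320,390 / 22,885 miles = $14 per mile.
Year 1: 4,381 × $14 = $61,334. Book value $299,556.
Year 2: 3,639 × $14 = $50,946. Book value $248,610.
Year 3: 5,010 × $14 = $70,140. Book value $178,470.

$70,140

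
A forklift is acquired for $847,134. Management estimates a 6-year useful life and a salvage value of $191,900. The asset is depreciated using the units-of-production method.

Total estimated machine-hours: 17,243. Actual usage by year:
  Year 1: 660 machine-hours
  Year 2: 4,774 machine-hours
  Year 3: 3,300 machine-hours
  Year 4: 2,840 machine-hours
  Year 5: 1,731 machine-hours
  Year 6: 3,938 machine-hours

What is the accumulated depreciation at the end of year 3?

Depreciable base = $847,134 − $191,900 = $655,234.
Rate = $655,234 / 17,243 machine-hours = $38 per machine-hour.
Year 1: 660 × $38 = $25,080. Book value $822,054.
Year 2: 4,774 × $38 = $181,412. Book value $640,642.
Year 3: 3,300 × $38 = $125,400. Book value $515,242.
Accumulated through year 3 = $847,134 − $515,242 = $331,892.

$331,892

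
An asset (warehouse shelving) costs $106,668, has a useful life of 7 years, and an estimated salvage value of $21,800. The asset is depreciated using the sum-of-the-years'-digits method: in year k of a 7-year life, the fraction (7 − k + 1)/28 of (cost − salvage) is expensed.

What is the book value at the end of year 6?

$24,831

Depreciable base = $106,668 − $21,800 = $84,868.
Sum of the years' digits = 7+6+5+4+3+2+1 = 28.
Year 1: $84,868 × 7/28 = $21,217. Book value $85,451.
Year 2: $84,868 × 6/28 = $18,186. Book value $67,265.
Year 3: $84,868 × 5/28 = $15,155. Book value $52,110.
Year 4: $84,868 × 4/28 = $12,124. Book value $39,986.
Year 5: $84,868 × 3/28 = $9,093. Book value $30,893.
Year 6: $84,868 × 2/28 = $6,062. Book value $24,831.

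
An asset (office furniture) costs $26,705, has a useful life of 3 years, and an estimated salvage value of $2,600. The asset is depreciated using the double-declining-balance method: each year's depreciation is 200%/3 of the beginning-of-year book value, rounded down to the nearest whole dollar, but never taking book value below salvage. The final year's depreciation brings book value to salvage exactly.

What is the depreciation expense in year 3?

$368

Depreciable base = $26,705 − $2,600 = $24,105.
Year 1: ⌊$26,705 × 200%/3⌋ = $17,803. Book value $8,902.
Year 2: ⌊$8,902 × 200%/3⌋ = $5,934. Book value $2,968.
Year 3 (final): $2,968 − $2,600 = $368. Book value $2,600.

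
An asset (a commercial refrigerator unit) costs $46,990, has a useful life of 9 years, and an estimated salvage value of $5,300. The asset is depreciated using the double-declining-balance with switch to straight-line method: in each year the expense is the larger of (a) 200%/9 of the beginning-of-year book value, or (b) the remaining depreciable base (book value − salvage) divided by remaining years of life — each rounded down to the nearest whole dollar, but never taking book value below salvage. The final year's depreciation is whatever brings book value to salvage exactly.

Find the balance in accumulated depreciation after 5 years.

Depreciable base = $46,990 − $5,300 = $41,690.
Year 1: DB = ⌊$46,990 × 200%/9⌋ = $10,442; SL = ⌊$41,690/9⌋ = $4,632 → take DB $10,442. Book value $36,548.
Year 2: DB = ⌊$36,548 × 200%/9⌋ = $8,121; SL = ⌊$31,248/8⌋ = $3,906 → take DB $8,121. Book value $28,427.
Year 3: DB = ⌊$28,427 × 200%/9⌋ = $6,317; SL = ⌊$23,127/7⌋ = $3,303 → take DB $6,317. Book value $22,110.
Year 4: DB = ⌊$22,110 × 200%/9⌋ = $4,913; SL = ⌊$16,810/6⌋ = $2,801 → take DB $4,913. Book value $17,197.
Year 5: DB = ⌊$17,197 × 200%/9⌋ = $3,821; SL = ⌊$11,897/5⌋ = $2,379 → take DB $3,821. Book value $13,376.
Accumulated through year 5 = $46,990 − $13,376 = $33,614.

$33,614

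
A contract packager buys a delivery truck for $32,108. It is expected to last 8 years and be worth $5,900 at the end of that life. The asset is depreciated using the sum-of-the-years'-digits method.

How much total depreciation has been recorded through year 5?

$21,840

Depreciable base = $32,108 − $5,900 = $26,208.
Sum of the years' digits = 8+7+6+5+4+3+2+1 = 36.
Year 1: $26,208 × 8/36 = $5,824. Book value $26,284.
Year 2: $26,208 × 7/36 = $5,096. Book value $21,188.
Year 3: $26,208 × 6/36 = $4,368. Book value $16,820.
Year 4: $26,208 × 5/36 = $3,640. Book value $13,180.
Year 5: $26,208 × 4/36 = $2,912. Book value $10,268.
Accumulated through year 5 = $32,108 − $10,268 = $21,840.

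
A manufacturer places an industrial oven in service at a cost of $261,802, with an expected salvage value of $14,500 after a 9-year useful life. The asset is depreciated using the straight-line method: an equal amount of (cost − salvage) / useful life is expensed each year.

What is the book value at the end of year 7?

$69,456

Depreciable base = $261,802 − $14,500 = $247,302.
Annual expense = $247,302 / 9 = $27,478.
End of year 1: book value $234,324.
End of year 2: book value $206,846.
End of year 3: book value $179,368.
End of year 4: book value $151,890.
End of year 5: book value $124,412.
End of year 6: book value $96,934.
End of year 7: book value $69,456.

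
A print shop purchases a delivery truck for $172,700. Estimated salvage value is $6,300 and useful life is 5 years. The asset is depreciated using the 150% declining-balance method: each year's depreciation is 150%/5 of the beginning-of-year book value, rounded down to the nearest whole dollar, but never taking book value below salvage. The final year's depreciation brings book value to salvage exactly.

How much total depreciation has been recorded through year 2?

$88,077

Depreciable base = $172,700 − $6,300 = $166,400.
Year 1: ⌊$172,700 × 150%/5⌋ = $51,810. Book value $120,890.
Year 2: ⌊$120,890 × 150%/5⌋ = $36,267. Book value $84,623.
Accumulated through year 2 = $172,700 − $84,623 = $88,077.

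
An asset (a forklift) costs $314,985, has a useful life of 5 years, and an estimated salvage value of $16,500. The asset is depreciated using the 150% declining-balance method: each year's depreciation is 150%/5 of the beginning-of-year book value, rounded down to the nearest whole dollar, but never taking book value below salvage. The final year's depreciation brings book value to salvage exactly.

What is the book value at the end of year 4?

$75,629

Depreciable base = $314,985 − $16,500 = $298,485.
Year 1: ⌊$314,985 × 150%/5⌋ = $94,495. Book value $220,490.
Year 2: ⌊$220,490 × 150%/5⌋ = $66,147. Book value $154,343.
Year 3: ⌊$154,343 × 150%/5⌋ = $46,302. Book value $108,041.
Year 4: ⌊$108,041 × 150%/5⌋ = $32,412. Book value $75,629.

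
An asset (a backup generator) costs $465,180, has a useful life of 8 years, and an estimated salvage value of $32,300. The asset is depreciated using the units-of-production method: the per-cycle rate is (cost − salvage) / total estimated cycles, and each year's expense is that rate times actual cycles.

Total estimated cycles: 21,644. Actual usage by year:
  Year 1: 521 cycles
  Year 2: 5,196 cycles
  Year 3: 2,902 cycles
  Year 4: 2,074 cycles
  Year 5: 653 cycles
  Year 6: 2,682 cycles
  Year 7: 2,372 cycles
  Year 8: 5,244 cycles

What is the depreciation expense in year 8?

Depreciable base = $465,180 − $32,300 = $432,880.
Rate = $432,880 / 21,644 cycles = $20 per cycle.
Year 1: 521 × $20 = $10,420. Book value $454,760.
Year 2: 5,196 × $20 = $103,920. Book value $350,840.
Year 3: 2,902 × $20 = $58,040. Book value $292,800.
Year 4: 2,074 × $20 = $41,480. Book value $251,320.
Year 5: 653 × $20 = $13,060. Book value $238,260.
Year 6: 2,682 × $20 = $53,640. Book value $184,620.
Year 7: 2,372 × $20 = $47,440. Book value $137,180.
Year 8: 5,244 × $20 = $104,880. Book value $32,300.

$104,880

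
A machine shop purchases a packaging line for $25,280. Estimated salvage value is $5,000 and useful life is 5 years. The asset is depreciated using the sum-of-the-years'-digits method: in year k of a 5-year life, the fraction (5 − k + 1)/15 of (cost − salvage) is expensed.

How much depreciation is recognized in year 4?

$2,704

Depreciable base = $25,280 − $5,000 = $20,280.
Sum of the years' digits = 5+4+3+2+1 = 15.
Year 1: $20,280 × 5/15 = $6,760. Book value $18,520.
Year 2: $20,280 × 4/15 = $5,408. Book value $13,112.
Year 3: $20,280 × 3/15 = $4,056. Book value $9,056.
Year 4: $20,280 × 2/15 = $2,704. Book value $6,352.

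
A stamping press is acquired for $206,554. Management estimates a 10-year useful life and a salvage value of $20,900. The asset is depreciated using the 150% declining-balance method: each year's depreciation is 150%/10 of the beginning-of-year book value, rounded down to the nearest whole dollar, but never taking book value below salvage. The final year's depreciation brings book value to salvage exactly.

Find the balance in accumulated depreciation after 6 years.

$128,650

Depreciable base = $206,554 − $20,900 = $185,654.
Year 1: ⌊$206,554 × 150%/10⌋ = $30,983. Book value $175,571.
Year 2: ⌊$175,571 × 150%/10⌋ = $26,335. Book value $149,236.
Year 3: ⌊$149,236 × 150%/10⌋ = $22,385. Book value $126,851.
Year 4: ⌊$126,851 × 150%/10⌋ = $19,027. Book value $107,824.
Year 5: ⌊$107,824 × 150%/10⌋ = $16,173. Book value $91,651.
Year 6: ⌊$91,651 × 150%/10⌋ = $13,747. Book value $77,904.
Accumulated through year 6 = $206,554 − $77,904 = $128,650.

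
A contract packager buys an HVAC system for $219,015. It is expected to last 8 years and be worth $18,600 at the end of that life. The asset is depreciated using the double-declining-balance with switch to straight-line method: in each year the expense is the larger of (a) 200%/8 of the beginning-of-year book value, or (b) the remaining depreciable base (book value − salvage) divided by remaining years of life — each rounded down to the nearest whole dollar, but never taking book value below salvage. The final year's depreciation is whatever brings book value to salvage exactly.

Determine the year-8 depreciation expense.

Depreciable base = $219,015 − $18,600 = $200,415.
Year 1: DB = ⌊$219,015 × 200%/8⌋ = $54,753; SL = ⌊$200,415/8⌋ = $25,051 → take DB $54,753. Book value $164,262.
Year 2: DB = ⌊$164,262 × 200%/8⌋ = $41,065; SL = ⌊$145,662/7⌋ = $20,808 → take DB $41,065. Book value $123,197.
Year 3: DB = ⌊$123,197 × 200%/8⌋ = $30,799; SL = ⌊$104,597/6⌋ = $17,432 → take DB $30,799. Book value $92,398.
Year 4: DB = ⌊$92,398 × 200%/8⌋ = $23,099; SL = ⌊$73,798/5⌋ = $14,759 → take DB $23,099. Book value $69,299.
Year 5: DB = ⌊$69,299 × 200%/8⌋ = $17,324; SL = ⌊$50,699/4⌋ = $12,674 → take DB $17,324. Book value $51,975.
Year 6: DB = ⌊$51,975 × 200%/8⌋ = $12,993; SL = ⌊$33,375/3⌋ = $11,125 → take DB $12,993. Book value $38,982.
Year 7: DB = ⌊$38,982 × 200%/8⌋ = $9,745; SL = ⌊$20,382/2⌋ = $10,191 → take SL $10,191. Book value $28,791.
Year 8 (final): $28,791 − $18,600 = $10,191. Book value $18,600.

$10,191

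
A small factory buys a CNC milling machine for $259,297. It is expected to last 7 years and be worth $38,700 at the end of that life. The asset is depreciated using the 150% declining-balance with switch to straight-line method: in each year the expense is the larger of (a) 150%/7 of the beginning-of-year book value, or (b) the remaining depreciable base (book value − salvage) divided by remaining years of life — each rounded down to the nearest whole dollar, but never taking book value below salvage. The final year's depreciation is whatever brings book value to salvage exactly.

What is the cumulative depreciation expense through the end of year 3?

$133,522

Depreciable base = $259,297 − $38,700 = $220,597.
Year 1: DB = ⌊$259,297 × 150%/7⌋ = $55,563; SL = ⌊$220,597/7⌋ = $31,513 → take DB $55,563. Book value $203,734.
Year 2: DB = ⌊$203,734 × 150%/7⌋ = $43,657; SL = ⌊$165,034/6⌋ = $27,505 → take DB $43,657. Book value $160,077.
Year 3: DB = ⌊$160,077 × 150%/7⌋ = $34,302; SL = ⌊$121,377/5⌋ = $24,275 → take DB $34,302. Book value $125,775.
Accumulated through year 3 = $259,297 − $125,775 = $133,522.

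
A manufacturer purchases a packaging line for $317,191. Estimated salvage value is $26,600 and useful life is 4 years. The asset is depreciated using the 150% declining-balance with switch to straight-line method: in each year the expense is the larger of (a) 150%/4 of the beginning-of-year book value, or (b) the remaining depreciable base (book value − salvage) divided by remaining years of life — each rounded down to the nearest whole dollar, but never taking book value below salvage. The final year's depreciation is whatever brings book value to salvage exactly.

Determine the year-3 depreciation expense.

$48,652

Depreciable base = $317,191 − $26,600 = $290,591.
Year 1: DB = ⌊$317,191 × 150%/4⌋ = $118,946; SL = ⌊$290,591/4⌋ = $72,647 → take DB $118,946. Book value $198,245.
Year 2: DB = ⌊$198,245 × 150%/4⌋ = $74,341; SL = ⌊$171,645/3⌋ = $57,215 → take DB $74,341. Book value $123,904.
Year 3: DB = ⌊$123,904 × 150%/4⌋ = $46,464; SL = ⌊$97,304/2⌋ = $48,652 → take SL $48,652. Book value $75,252.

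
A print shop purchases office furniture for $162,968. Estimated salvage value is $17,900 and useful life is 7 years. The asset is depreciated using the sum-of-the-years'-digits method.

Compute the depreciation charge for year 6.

$10,362

Depreciable base = $162,968 − $17,900 = $145,068.
Sum of the years' digits = 7+6+5+4+3+2+1 = 28.
Year 1: $145,068 × 7/28 = $36,267. Book value $126,701.
Year 2: $145,068 × 6/28 = $31,086. Book value $95,615.
Year 3: $145,068 × 5/28 = $25,905. Book value $69,710.
Year 4: $145,068 × 4/28 = $20,724. Book value $48,986.
Year 5: $145,068 × 3/28 = $15,543. Book value $33,443.
Year 6: $145,068 × 2/28 = $10,362. Book value $23,081.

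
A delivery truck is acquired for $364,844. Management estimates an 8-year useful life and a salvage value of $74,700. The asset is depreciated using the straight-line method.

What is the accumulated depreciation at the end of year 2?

$72,536

Depreciable base = $364,844 − $74,700 = $290,144.
Annual expense = $290,144 / 8 = $36,268.
End of year 1: book value $328,576.
End of year 2: book value $292,308.
Accumulated through year 2 = $364,844 − $292,308 = $72,536.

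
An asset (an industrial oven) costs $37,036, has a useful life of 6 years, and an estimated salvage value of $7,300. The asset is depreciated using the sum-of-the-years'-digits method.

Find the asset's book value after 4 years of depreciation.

Depreciable base = $37,036 − $7,300 = $29,736.
Sum of the years' digits = 6+5+4+3+2+1 = 21.
Year 1: $29,736 × 6/21 = $8,496. Book value $28,540.
Year 2: $29,736 × 5/21 = $7,080. Book value $21,460.
Year 3: $29,736 × 4/21 = $5,664. Book value $15,796.
Year 4: $29,736 × 3/21 = $4,248. Book value $11,548.

$11,548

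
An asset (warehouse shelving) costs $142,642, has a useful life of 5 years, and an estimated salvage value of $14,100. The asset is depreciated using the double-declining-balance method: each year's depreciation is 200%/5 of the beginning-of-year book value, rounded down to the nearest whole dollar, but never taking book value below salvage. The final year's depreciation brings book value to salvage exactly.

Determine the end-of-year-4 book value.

Depreciable base = $142,642 − $14,100 = $128,542.
Year 1: ⌊$142,642 × 200%/5⌋ = $57,056. Book value $85,586.
Year 2: ⌊$85,586 × 200%/5⌋ = $34,234. Book value $51,352.
Year 3: ⌊$51,352 × 200%/5⌋ = $20,540. Book value $30,812.
Year 4: ⌊$30,812 × 200%/5⌋ = $12,324. Book value $18,488.

$18,488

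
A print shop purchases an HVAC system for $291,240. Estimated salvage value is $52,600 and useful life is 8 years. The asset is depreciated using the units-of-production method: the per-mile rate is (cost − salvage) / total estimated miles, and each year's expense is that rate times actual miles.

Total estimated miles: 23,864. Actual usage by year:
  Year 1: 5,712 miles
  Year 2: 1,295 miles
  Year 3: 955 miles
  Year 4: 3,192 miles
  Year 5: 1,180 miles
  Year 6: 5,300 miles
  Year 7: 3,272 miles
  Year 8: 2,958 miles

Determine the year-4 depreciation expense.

$31,920

Depreciable base = $291,240 − $52,600 = $238,640.
Rate = $238,640 / 23,864 miles = $10 per mile.
Year 1: 5,712 × $10 = $57,120. Book value $234,120.
Year 2: 1,295 × $10 = $12,950. Book value $221,170.
Year 3: 955 × $10 = $9,550. Book value $211,620.
Year 4: 3,192 × $10 = $31,920. Book value $179,700.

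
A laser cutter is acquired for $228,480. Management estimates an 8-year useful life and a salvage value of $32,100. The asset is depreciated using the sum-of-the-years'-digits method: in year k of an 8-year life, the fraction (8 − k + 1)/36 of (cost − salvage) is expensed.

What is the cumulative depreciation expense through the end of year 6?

$180,015

Depreciable base = $228,480 − $32,100 = $196,380.
Sum of the years' digits = 8+7+6+5+4+3+2+1 = 36.
Year 1: $196,380 × 8/36 = $43,640. Book value $184,840.
Year 2: $196,380 × 7/36 = $38,185. Book value $146,655.
Year 3: $196,380 × 6/36 = $32,730. Book value $113,925.
Year 4: $196,380 × 5/36 = $27,275. Book value $86,650.
Year 5: $196,380 × 4/36 = $21,820. Book value $64,830.
Year 6: $196,380 × 3/36 = $16,365. Book value $48,465.
Accumulated through year 6 = $228,480 − $48,465 = $180,015.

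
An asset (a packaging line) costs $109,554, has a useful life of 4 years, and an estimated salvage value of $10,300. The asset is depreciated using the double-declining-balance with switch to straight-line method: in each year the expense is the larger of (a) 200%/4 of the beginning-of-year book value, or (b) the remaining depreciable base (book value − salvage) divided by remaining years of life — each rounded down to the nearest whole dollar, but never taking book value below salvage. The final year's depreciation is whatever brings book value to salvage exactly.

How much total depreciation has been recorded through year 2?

Depreciable base = $109,554 − $10,300 = $99,254.
Year 1: DB = ⌊$109,554 × 200%/4⌋ = $54,777; SL = ⌊$99,254/4⌋ = $24,813 → take DB $54,777. Book value $54,777.
Year 2: DB = ⌊$54,777 × 200%/4⌋ = $27,388; SL = ⌊$44,477/3⌋ = $14,825 → take DB $27,388. Book value $27,389.
Accumulated through year 2 = $109,554 − $27,389 = $82,165.

$82,165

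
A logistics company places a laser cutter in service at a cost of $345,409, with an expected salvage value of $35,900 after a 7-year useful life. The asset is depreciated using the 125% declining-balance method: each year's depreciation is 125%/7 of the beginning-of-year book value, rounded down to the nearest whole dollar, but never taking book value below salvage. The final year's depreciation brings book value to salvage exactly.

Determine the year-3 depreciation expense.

Depreciable base = $345,409 − $35,900 = $309,509.
Year 1: ⌊$345,409 × 125%/7⌋ = $61,680. Book value $283,729.
Year 2: ⌊$283,729 × 125%/7⌋ = $50,665. Book value $233,064.
Year 3: ⌊$233,064 × 125%/7⌋ = $41,618. Book value $191,446.

$41,618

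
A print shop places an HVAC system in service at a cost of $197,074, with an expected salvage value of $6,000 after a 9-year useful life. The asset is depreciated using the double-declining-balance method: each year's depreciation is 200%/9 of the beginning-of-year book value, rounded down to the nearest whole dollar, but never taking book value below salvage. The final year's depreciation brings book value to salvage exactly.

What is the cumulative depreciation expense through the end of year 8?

Depreciable base = $197,074 − $6,000 = $191,074.
Year 1: ⌊$197,074 × 200%/9⌋ = $43,794. Book value $153,280.
Year 2: ⌊$153,280 × 200%/9⌋ = $34,062. Book value $119,218.
Year 3: ⌊$119,218 × 200%/9⌋ = $26,492. Book value $92,726.
Year 4: ⌊$92,726 × 200%/9⌋ = $20,605. Book value $72,121.
Year 5: ⌊$72,121 × 200%/9⌋ = $16,026. Book value $56,095.
Year 6: ⌊$56,095 × 200%/9⌋ = $12,465. Book value $43,630.
Year 7: ⌊$43,630 × 200%/9⌋ = $9,695. Book value $33,935.
Year 8: ⌊$33,935 × 200%/9⌋ = $7,541. Book value $26,394.
Accumulated through year 8 = $197,074 − $26,394 = $170,680.

$170,680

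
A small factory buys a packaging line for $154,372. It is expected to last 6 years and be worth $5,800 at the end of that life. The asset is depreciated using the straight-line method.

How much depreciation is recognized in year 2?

Depreciable base = $154,372 − $5,800 = $148,572.
Annual expense = $148,572 / 6 = $24,762.

$24,762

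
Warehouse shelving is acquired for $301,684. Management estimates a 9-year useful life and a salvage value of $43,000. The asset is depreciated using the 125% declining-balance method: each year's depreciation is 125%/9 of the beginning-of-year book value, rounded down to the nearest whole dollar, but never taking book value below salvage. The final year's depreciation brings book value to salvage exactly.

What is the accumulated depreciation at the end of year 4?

Depreciable base = $301,684 − $43,000 = $258,684.
Year 1: ⌊$301,684 × 125%/9⌋ = $41,900. Book value $259,784.
Year 2: ⌊$259,784 × 125%/9⌋ = $36,081. Book value $223,703.
Year 3: ⌊$223,703 × 125%/9⌋ = $31,069. Book value $192,634.
Year 4: ⌊$192,634 × 125%/9⌋ = $26,754. Book value $165,880.
Accumulated through year 4 = $301,684 − $165,880 = $135,804.

$135,804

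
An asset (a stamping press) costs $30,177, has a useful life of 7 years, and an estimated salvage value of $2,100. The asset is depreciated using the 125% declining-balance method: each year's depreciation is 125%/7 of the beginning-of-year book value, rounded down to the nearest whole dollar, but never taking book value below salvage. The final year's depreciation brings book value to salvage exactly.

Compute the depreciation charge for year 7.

$7,173

Depreciable base = $30,177 − $2,100 = $28,077.
Year 1: ⌊$30,177 × 125%/7⌋ = $5,388. Book value $24,789.
Year 2: ⌊$24,789 × 125%/7⌋ = $4,426. Book value $20,363.
Year 3: ⌊$20,363 × 125%/7⌋ = $3,636. Book value $16,727.
Year 4: ⌊$16,727 × 125%/7⌋ = $2,986. Book value $13,741.
Year 5: ⌊$13,741 × 125%/7⌋ = $2,453. Book value $11,288.
Year 6: ⌊$11,288 × 125%/7⌋ = $2,015. Book value $9,273.
Year 7 (final): $9,273 − $2,100 = $7,173. Book value $2,100.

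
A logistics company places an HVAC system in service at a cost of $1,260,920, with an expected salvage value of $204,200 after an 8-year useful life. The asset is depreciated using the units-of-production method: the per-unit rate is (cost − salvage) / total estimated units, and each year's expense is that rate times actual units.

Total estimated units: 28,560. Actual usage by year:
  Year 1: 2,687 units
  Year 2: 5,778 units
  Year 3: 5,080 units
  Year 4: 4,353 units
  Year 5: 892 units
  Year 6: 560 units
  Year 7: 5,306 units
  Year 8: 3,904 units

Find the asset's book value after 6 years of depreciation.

Depreciable base = $1,260,920 − $204,200 = $1,056,720.
Rate = $1,056,720 / 28,560 units = $37 per unit.
Year 1: 2,687 × $37 = $99,419. Book value $1,161,501.
Year 2: 5,778 × $37 = $213,786. Book value $947,715.
Year 3: 5,080 × $37 = $187,960. Book value $759,755.
Year 4: 4,353 × $37 = $161,061. Book value $598,694.
Year 5: 892 × $37 = $33,004. Book value $565,690.
Year 6: 560 × $37 = $20,720. Book value $544,970.

$544,970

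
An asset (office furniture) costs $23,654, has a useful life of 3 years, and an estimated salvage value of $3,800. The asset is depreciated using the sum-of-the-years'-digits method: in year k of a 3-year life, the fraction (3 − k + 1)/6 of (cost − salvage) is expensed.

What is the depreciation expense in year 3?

$3,309

Depreciable base = $23,654 − $3,800 = $19,854.
Sum of the years' digits = 3+2+1 = 6.
Year 1: $19,854 × 3/6 = $9,927. Book value $13,727.
Year 2: $19,854 × 2/6 = $6,618. Book value $7,109.
Year 3: $19,854 × 1/6 = $3,309. Book value $3,800.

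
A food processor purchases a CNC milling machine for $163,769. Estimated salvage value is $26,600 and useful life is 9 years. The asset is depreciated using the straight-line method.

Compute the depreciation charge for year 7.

Depreciable base = $163,769 − $26,600 = $137,169.
Annual expense = $137,169 / 9 = $15,241.

$15,241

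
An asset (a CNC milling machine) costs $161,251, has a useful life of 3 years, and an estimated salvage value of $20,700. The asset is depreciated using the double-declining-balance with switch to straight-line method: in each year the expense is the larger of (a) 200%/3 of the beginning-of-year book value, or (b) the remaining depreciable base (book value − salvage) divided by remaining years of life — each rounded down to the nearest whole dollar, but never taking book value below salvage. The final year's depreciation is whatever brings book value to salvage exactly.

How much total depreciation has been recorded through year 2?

Depreciable base = $161,251 − $20,700 = $140,551.
Year 1: DB = ⌊$161,251 × 200%/3⌋ = $107,500; SL = ⌊$140,551/3⌋ = $46,850 → take DB $107,500. Book value $53,751.
Year 2: DB = ⌊$53,751 × 200%/3⌋ = $35,834; SL = ⌊$33,051/2⌋ = $16,525 → take DB $35,834, capped at $33,051. Book value $20,700.
Accumulated through year 2 = $161,251 − $20,700 = $140,551.

$140,551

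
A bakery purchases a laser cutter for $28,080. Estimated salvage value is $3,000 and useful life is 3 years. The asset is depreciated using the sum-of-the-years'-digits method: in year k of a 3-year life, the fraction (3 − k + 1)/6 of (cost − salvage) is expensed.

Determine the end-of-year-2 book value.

Depreciable base = $28,080 − $3,000 = $25,080.
Sum of the years' digits = 3+2+1 = 6.
Year 1: $25,080 × 3/6 = $12,540. Book value $15,540.
Year 2: $25,080 × 2/6 = $8,360. Book value $7,180.

$7,180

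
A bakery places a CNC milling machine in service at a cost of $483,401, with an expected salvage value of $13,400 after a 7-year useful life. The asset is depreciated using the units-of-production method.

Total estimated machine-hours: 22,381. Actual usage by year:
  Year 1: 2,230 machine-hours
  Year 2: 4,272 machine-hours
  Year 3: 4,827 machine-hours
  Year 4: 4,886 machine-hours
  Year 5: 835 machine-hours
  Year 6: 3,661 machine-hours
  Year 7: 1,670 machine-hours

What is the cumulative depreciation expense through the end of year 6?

Depreciable base = $483,401 − $13,400 = $470,001.
Rate = $470,001 / 22,381 machine-hours = $21 per machine-hour.
Year 1: 2,230 × $21 = $46,830. Book value $436,571.
Year 2: 4,272 × $21 = $89,712. Book value $346,859.
Year 3: 4,827 × $21 = $101,367. Book value $245,492.
Year 4: 4,886 × $21 = $102,606. Book value $142,886.
Year 5: 835 × $21 = $17,535. Book value $125,351.
Year 6: 3,661 × $21 = $76,881. Book value $48,470.
Accumulated through year 6 = $483,401 − $48,470 = $434,931.

$434,931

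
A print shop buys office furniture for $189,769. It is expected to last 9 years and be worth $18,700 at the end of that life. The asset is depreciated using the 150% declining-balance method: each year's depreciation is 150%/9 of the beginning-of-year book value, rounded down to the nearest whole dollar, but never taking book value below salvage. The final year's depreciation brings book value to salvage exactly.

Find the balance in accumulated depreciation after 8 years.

Depreciable base = $189,769 − $18,700 = $171,069.
Year 1: ⌊$189,769 × 150%/9⌋ = $31,628. Book value $158,141.
Year 2: ⌊$158,141 × 150%/9⌋ = $26,356. Book value $131,785.
Year 3: ⌊$131,785 × 150%/9⌋ = $21,964. Book value $109,821.
Year 4: ⌊$109,821 × 150%/9⌋ = $18,303. Book value $91,518.
Year 5: ⌊$91,518 × 150%/9⌋ = $15,253. Book value $76,265.
Year 6: ⌊$76,265 × 150%/9⌋ = $12,710. Book value $63,555.
Year 7: ⌊$63,555 × 150%/9⌋ = $10,592. Book value $52,963.
Year 8: ⌊$52,963 × 150%/9⌋ = $8,827. Book value $44,136.
Accumulated through year 8 = $189,769 − $44,136 = $145,633.

$145,633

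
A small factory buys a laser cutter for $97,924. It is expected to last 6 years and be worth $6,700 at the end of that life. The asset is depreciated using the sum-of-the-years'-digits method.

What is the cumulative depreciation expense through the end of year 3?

Depreciable base = $97,924 − $6,700 = $91,224.
Sum of the years' digits = 6+5+4+3+2+1 = 21.
Year 1: $91,224 × 6/21 = $26,064. Book value $71,860.
Year 2: $91,224 × 5/21 = $21,720. Book value $50,140.
Year 3: $91,224 × 4/21 = $17,376. Book value $32,764.
Accumulated through year 3 = $97,924 − $32,764 = $65,160.

$65,160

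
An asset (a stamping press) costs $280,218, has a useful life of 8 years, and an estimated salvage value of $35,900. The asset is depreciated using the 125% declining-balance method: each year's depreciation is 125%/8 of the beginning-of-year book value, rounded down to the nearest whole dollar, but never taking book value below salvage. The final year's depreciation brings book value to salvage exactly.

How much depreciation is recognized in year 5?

Depreciable base = $280,218 − $35,900 = $244,318.
Year 1: ⌊$280,218 × 125%/8⌋ = $43,784. Book value $236,434.
Year 2: ⌊$236,434 × 125%/8⌋ = $36,942. Book value $199,492.
Year 3: ⌊$199,492 × 125%/8⌋ = $31,170. Book value $168,322.
Year 4: ⌊$168,322 × 125%/8⌋ = $26,300. Book value $142,022.
Year 5: ⌊$142,022 × 125%/8⌋ = $22,190. Book value $119,832.

$22,190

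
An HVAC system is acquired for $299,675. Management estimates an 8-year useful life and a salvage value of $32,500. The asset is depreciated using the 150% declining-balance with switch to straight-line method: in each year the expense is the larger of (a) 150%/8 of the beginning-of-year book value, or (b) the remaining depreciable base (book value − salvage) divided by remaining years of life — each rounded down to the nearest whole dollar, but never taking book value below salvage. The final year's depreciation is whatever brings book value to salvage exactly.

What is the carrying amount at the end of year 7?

Depreciable base = $299,675 − $32,500 = $267,175.
Year 1: DB = ⌊$299,675 × 150%/8⌋ = $56,189; SL = ⌊$267,175/8⌋ = $33,396 → take DB $56,189. Book value $243,486.
Year 2: DB = ⌊$243,486 × 150%/8⌋ = $45,653; SL = ⌊$210,986/7⌋ = $30,140 → take DB $45,653. Book value $197,833.
Year 3: DB = ⌊$197,833 × 150%/8⌋ = $37,093; SL = ⌊$165,333/6⌋ = $27,555 → take DB $37,093. Book value $160,740.
Year 4: DB = ⌊$160,740 × 150%/8⌋ = $30,138; SL = ⌊$128,240/5⌋ = $25,648 → take DB $30,138. Book value $130,602.
Year 5: DB = ⌊$130,602 × 150%/8⌋ = $24,487; SL = ⌊$98,102/4⌋ = $24,525 → take SL $24,525. Book value $106,077.
Year 6: DB = ⌊$106,077 × 150%/8⌋ = $19,889; SL = ⌊$73,577/3⌋ = $24,525 → take SL $24,525. Book value $81,552.
Year 7: DB = ⌊$81,552 × 150%/8⌋ = $15,291; SL = ⌊$49,052/2⌋ = $24,526 → take SL $24,526. Book value $57,026.

$57,026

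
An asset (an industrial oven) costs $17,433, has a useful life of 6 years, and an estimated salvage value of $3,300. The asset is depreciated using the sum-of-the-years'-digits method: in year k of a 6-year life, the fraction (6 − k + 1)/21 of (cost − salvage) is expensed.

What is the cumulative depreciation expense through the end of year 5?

Depreciable base = $17,433 − $3,300 = $14,133.
Sum of the years' digits = 6+5+4+3+2+1 = 21.
Year 1: $14,133 × 6/21 = $4,038. Book value $13,395.
Year 2: $14,133 × 5/21 = $3,365. Book value $10,030.
Year 3: $14,133 × 4/21 = $2,692. Book value $7,338.
Year 4: $14,133 × 3/21 = $2,019. Book value $5,319.
Year 5: $14,133 × 2/21 = $1,346. Book value $3,973.
Accumulated through year 5 = $17,433 − $3,973 = $13,460.

$13,460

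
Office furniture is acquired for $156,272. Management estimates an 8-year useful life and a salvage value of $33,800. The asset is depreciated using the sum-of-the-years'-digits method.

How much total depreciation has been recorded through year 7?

Depreciable base = $156,272 − $33,800 = $122,472.
Sum of the years' digits = 8+7+6+5+4+3+2+1 = 36.
Year 1: $122,472 × 8/36 = $27,216. Book value $129,056.
Year 2: $122,472 × 7/36 = $23,814. Book value $105,242.
Year 3: $122,472 × 6/36 = $20,412. Book value $84,830.
Year 4: $122,472 × 5/36 = $17,010. Book value $67,820.
Year 5: $122,472 × 4/36 = $13,608. Book value $54,212.
Year 6: $122,472 × 3/36 = $10,206. Book value $44,006.
Year 7: $122,472 × 2/36 = $6,804. Book value $37,202.
Accumulated through year 7 = $156,272 − $37,202 = $119,070.

$119,070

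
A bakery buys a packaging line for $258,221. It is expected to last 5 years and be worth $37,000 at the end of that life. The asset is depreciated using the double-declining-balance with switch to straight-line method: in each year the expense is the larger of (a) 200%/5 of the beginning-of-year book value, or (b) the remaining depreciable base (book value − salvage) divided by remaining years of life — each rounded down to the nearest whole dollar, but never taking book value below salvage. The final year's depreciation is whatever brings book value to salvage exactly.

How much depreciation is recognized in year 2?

Depreciable base = $258,221 − $37,000 = $221,221.
Year 1: DB = ⌊$258,221 × 200%/5⌋ = $103,288; SL = ⌊$221,221/5⌋ = $44,244 → take DB $103,288. Book value $154,933.
Year 2: DB = ⌊$154,933 × 200%/5⌋ = $61,973; SL = ⌊$117,933/4⌋ = $29,483 → take DB $61,973. Book value $92,960.

$61,973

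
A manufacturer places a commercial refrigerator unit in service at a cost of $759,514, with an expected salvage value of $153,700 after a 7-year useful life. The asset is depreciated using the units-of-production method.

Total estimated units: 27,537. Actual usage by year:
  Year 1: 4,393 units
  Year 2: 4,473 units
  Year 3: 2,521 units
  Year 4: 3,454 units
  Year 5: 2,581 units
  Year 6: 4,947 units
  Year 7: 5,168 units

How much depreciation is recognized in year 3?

Depreciable base = $759,514 − $153,700 = $605,814.
Rate = $605,814 / 27,537 units = $22 per unit.
Year 1: 4,393 × $22 = $96,646. Book value $662,868.
Year 2: 4,473 × $22 = $98,406. Book value $564,462.
Year 3: 2,521 × $22 = $55,462. Book value $509,000.

$55,462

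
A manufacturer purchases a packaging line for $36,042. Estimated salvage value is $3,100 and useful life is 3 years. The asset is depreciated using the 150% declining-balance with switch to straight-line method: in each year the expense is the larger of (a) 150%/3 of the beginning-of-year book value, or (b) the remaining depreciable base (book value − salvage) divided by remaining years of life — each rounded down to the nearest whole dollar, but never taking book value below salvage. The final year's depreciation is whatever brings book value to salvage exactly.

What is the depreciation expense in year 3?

Depreciable base = $36,042 − $3,100 = $32,942.
Year 1: DB = ⌊$36,042 × 150%/3⌋ = $18,021; SL = ⌊$32,942/3⌋ = $10,980 → take DB $18,021. Book value $18,021.
Year 2: DB = ⌊$18,021 × 150%/3⌋ = $9,010; SL = ⌊$14,921/2⌋ = $7,460 → take DB $9,010. Book value $9,011.
Year 3 (final): $9,011 − $3,100 = $5,911. Book value $3,100.

$5,911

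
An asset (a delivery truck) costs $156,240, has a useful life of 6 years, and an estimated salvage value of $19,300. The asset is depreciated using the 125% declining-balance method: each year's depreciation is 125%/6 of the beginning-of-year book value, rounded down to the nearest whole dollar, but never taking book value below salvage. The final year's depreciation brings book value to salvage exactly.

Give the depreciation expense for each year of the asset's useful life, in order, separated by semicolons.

Depreciable base = $156,240 − $19,300 = $136,940.
Year 1: ⌊$156,240 × 125%/6⌋ = $32,550. Book value $123,690.
Year 2: ⌊$123,690 × 125%/6⌋ = $25,768. Book value $97,922.
Year 3: ⌊$97,922 × 125%/6⌋ = $20,400. Book value $77,522.
Year 4: ⌊$77,522 × 125%/6⌋ = $16,150. Book value $61,372.
Year 5: ⌊$61,372 × 125%/6⌋ = $12,785. Book value $48,587.
Year 6 (final): $48,587 − $19,300 = $29,287. Book value $19,300.

$32,550; $25,768; $20,400; $16,150; $12,785; $29,287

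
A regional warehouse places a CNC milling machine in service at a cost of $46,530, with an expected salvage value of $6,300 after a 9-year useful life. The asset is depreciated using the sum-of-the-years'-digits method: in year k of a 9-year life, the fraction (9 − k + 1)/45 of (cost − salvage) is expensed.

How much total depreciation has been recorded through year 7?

$37,548

Depreciable base = $46,530 − $6,300 = $40,230.
Sum of the years' digits = 9+8+7+6+5+4+3+2+1 = 45.
Year 1: $40,230 × 9/45 = $8,046. Book value $38,484.
Year 2: $40,230 × 8/45 = $7,152. Book value $31,332.
Year 3: $40,230 × 7/45 = $6,258. Book value $25,074.
Year 4: $40,230 × 6/45 = $5,364. Book value $19,710.
Year 5: $40,230 × 5/45 = $4,470. Book value $15,240.
Year 6: $40,230 × 4/45 = $3,576. Book value $11,664.
Year 7: $40,230 × 3/45 = $2,682. Book value $8,982.
Accumulated through year 7 = $46,530 − $8,982 = $37,548.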